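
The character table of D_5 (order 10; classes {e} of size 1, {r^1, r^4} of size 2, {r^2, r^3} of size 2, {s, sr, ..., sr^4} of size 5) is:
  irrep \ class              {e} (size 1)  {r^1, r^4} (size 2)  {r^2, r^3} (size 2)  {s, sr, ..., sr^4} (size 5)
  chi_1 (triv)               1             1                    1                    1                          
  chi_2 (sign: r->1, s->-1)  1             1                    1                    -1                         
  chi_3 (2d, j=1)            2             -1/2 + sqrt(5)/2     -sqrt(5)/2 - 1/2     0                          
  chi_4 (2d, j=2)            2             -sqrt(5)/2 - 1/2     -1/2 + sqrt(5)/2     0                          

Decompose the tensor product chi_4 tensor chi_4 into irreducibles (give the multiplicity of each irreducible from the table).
chi_4 tensor chi_4 = chi_1 + chi_2 + chi_3 (all other irreducibles have multiplicity 0).

Working: The character of a tensor product is the pointwise product (chi_4 * chi_4)(C) = chi_4(C) * chi_4(C):
  {e}: (2)*(2), {r^1, r^4}: (-sqrt(5)/2 - 1/2)*(-sqrt(5)/2 - 1/2), {r^2, r^3}: (-1/2 + sqrt(5)/2)*(-1/2 + sqrt(5)/2), {s, sr, ..., sr^4}: (0)*(0)
so (chi_4 * chi_4) takes values
  {e} -> 4, {r^1, r^4} -> sqrt(5)/2 + 3/2, {r^2, r^3} -> 3/2 - sqrt(5)/2, {s, sr, ..., sr^4} -> 0.
Now take the inner product of this character with each irreducible chi from the table, <chi_4*chi_4, chi> = (1/10) sum_C |C| (chi_4*chi_4)(C) conj(chi(C)):
  <chi_4*chi_4, chi_1> = (1/10)[1*(4)*conj(1) + 2*(sqrt(5)/2 + 3/2)*conj(1) + 2*(3/2 - sqrt(5)/2)*conj(1) + 5*(0)*conj(1)]
      = (1/10)[(4) + (sqrt(5) + 3) + (3 - sqrt(5)) + (0)] = 10/10 = 1
  <chi_4*chi_4, chi_2> = (1/10)[1*(4)*conj(1) + 2*(sqrt(5)/2 + 3/2)*conj(1) + 2*(3/2 - sqrt(5)/2)*conj(1) + 5*(0)*conj(-1)]
      = (1/10)[(4) + (sqrt(5) + 3) + (3 - sqrt(5)) + (0)] = 10/10 = 1
  <chi_4*chi_4, chi_3> = (1/10)[1*(4)*conj(2) + 2*(sqrt(5)/2 + 3/2)*conj(-1/2 + sqrt(5)/2) + 2*(3/2 - sqrt(5)/2)*conj(-sqrt(5)/2 - 1/2) + 5*(0)*conj(0)]
      = (1/10)[(8) + (1 + sqrt(5)) + (1 - sqrt(5)) + (0)] = 10/10 = 1
  <chi_4*chi_4, chi_4> = (1/10)[1*(4)*conj(2) + 2*(sqrt(5)/2 + 3/2)*conj(-sqrt(5)/2 - 1/2) + 2*(3/2 - sqrt(5)/2)*conj(-1/2 + sqrt(5)/2) + 5*(0)*conj(0)]
      = (1/10)[(8) + (-2*sqrt(5) - 4) + (-4 + 2*sqrt(5)) + (0)] = 0/10 = 0
Hence the multiplicities are chi_1: 1, chi_2: 1, chi_3: 1. Dimension check: dim(chi_4)*dim(chi_4) = 2*2 = 4 and sum (mult * dim) = 1*1 + 1*1 + 1*2 = 4.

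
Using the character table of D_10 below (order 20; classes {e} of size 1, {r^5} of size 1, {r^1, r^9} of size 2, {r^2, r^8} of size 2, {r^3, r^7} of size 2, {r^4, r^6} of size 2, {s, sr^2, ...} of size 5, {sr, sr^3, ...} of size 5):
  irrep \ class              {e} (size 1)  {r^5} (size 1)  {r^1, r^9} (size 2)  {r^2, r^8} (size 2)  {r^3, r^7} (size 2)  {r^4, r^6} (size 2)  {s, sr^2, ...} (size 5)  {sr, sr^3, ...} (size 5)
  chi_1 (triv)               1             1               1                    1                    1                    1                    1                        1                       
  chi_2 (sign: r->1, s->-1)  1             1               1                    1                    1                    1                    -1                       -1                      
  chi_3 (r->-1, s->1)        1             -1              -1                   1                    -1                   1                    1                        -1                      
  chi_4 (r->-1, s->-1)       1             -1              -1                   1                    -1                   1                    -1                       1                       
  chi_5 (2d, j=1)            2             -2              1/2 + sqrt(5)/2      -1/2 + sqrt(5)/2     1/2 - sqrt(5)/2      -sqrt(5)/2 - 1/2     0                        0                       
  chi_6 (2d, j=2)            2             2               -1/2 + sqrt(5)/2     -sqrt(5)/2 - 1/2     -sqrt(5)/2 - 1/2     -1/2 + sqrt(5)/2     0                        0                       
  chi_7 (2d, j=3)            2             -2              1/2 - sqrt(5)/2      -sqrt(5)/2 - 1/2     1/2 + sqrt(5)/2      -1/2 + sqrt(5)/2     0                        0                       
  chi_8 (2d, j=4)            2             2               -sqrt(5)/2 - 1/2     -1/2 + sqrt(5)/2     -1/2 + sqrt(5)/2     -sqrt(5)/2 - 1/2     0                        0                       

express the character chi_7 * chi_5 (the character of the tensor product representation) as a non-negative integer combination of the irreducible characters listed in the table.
chi_7 tensor chi_5 = chi_6 + chi_8 (all other irreducibles have multiplicity 0).

Derivation: The character of a tensor product is the pointwise product (chi_7 * chi_5)(C) = chi_7(C) * chi_5(C):
  {e}: (2)*(2), {r^5}: (-2)*(-2), {r^1, r^9}: (1/2 - sqrt(5)/2)*(1/2 + sqrt(5)/2), {r^2, r^8}: (-sqrt(5)/2 - 1/2)*(-1/2 + sqrt(5)/2), {r^3, r^7}: (1/2 + sqrt(5)/2)*(1/2 - sqrt(5)/2), {r^4, r^6}: (-1/2 + sqrt(5)/2)*(-sqrt(5)/2 - 1/2), {s, sr^2, ...}: (0)*(0), {sr, sr^3, ...}: (0)*(0)
so (chi_7 * chi_5) takes values
  {e} -> 4, {r^5} -> 4, {r^1, r^9} -> -1, {r^2, r^8} -> -1, {r^3, r^7} -> -1, {r^4, r^6} -> -1, {s, sr^2, ...} -> 0, {sr, sr^3, ...} -> 0.
Now take the inner product of this character with each irreducible chi from the table, <chi_7*chi_5, chi> = (1/20) sum_C |C| (chi_7*chi_5)(C) conj(chi(C)):
  <chi_7*chi_5, chi_1> = (1/20)[1*(4)*conj(1) + 1*(4)*conj(1) + 2*(-1)*conj(1) + 2*(-1)*conj(1) + 2*(-1)*conj(1) + 2*(-1)*conj(1) + 5*(0)*conj(1) + 5*(0)*conj(1)]
      = (1/20)[(4) + (4) + (-2) + (-2) + (-2) + (-2) + (0) + (0)] = 0/20 = 0
  <chi_7*chi_5, chi_2> = (1/20)[1*(4)*conj(1) + 1*(4)*conj(1) + 2*(-1)*conj(1) + 2*(-1)*conj(1) + 2*(-1)*conj(1) + 2*(-1)*conj(1) + 5*(0)*conj(-1) + 5*(0)*conj(-1)]
      = (1/20)[(4) + (4) + (-2) + (-2) + (-2) + (-2) + (0) + (0)] = 0/20 = 0
  <chi_7*chi_5, chi_3> = (1/20)[1*(4)*conj(1) + 1*(4)*conj(-1) + 2*(-1)*conj(-1) + 2*(-1)*conj(1) + 2*(-1)*conj(-1) + 2*(-1)*conj(1) + 5*(0)*conj(1) + 5*(0)*conj(-1)]
      = (1/20)[(4) + (-4) + (2) + (-2) + (2) + (-2) + (0) + (0)] = 0/20 = 0
  <chi_7*chi_5, chi_4> = (1/20)[1*(4)*conj(1) + 1*(4)*conj(-1) + 2*(-1)*conj(-1) + 2*(-1)*conj(1) + 2*(-1)*conj(-1) + 2*(-1)*conj(1) + 5*(0)*conj(-1) + 5*(0)*conj(1)]
      = (1/20)[(4) + (-4) + (2) + (-2) + (2) + (-2) + (0) + (0)] = 0/20 = 0
  <chi_7*chi_5, chi_5> = (1/20)[1*(4)*conj(2) + 1*(4)*conj(-2) + 2*(-1)*conj(1/2 + sqrt(5)/2) + 2*(-1)*conj(-1/2 + sqrt(5)/2) + 2*(-1)*conj(1/2 - sqrt(5)/2) + 2*(-1)*conj(-sqrt(5)/2 - 1/2) + 5*(0)*conj(0) + 5*(0)*conj(0)]
      = (1/20)[(8) + (-8) + (-sqrt(5) - 1) + (1 - sqrt(5)) + (-1 + sqrt(5)) + (1 + sqrt(5)) + (0) + (0)] = 0/20 = 0
  <chi_7*chi_5, chi_6> = (1/20)[1*(4)*conj(2) + 1*(4)*conj(2) + 2*(-1)*conj(-1/2 + sqrt(5)/2) + 2*(-1)*conj(-sqrt(5)/2 - 1/2) + 2*(-1)*conj(-sqrt(5)/2 - 1/2) + 2*(-1)*conj(-1/2 + sqrt(5)/2) + 5*(0)*conj(0) + 5*(0)*conj(0)]
      = (1/20)[(8) + (8) + (1 - sqrt(5)) + (1 + sqrt(5)) + (1 + sqrt(5)) + (1 - sqrt(5)) + (0) + (0)] = 20/20 = 1
  <chi_7*chi_5, chi_7> = (1/20)[1*(4)*conj(2) + 1*(4)*conj(-2) + 2*(-1)*conj(1/2 - sqrt(5)/2) + 2*(-1)*conj(-sqrt(5)/2 - 1/2) + 2*(-1)*conj(1/2 + sqrt(5)/2) + 2*(-1)*conj(-1/2 + sqrt(5)/2) + 5*(0)*conj(0) + 5*(0)*conj(0)]
      = (1/20)[(8) + (-8) + (-1 + sqrt(5)) + (1 + sqrt(5)) + (-sqrt(5) - 1) + (1 - sqrt(5)) + (0) + (0)] = 0/20 = 0
  <chi_7*chi_5, chi_8> = (1/20)[1*(4)*conj(2) + 1*(4)*conj(2) + 2*(-1)*conj(-sqrt(5)/2 - 1/2) + 2*(-1)*conj(-1/2 + sqrt(5)/2) + 2*(-1)*conj(-1/2 + sqrt(5)/2) + 2*(-1)*conj(-sqrt(5)/2 - 1/2) + 5*(0)*conj(0) + 5*(0)*conj(0)]
      = (1/20)[(8) + (8) + (1 + sqrt(5)) + (1 - sqrt(5)) + (1 - sqrt(5)) + (1 + sqrt(5)) + (0) + (0)] = 20/20 = 1
Hence the multiplicities are chi_6: 1, chi_8: 1. Dimension check: dim(chi_7)*dim(chi_5) = 2*2 = 4 and sum (mult * dim) = 1*2 + 1*2 = 4.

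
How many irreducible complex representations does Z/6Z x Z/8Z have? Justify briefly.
48

Reasoning: The number of irreducible complex representations of a finite group equals its number of conjugacy classes. Z/6Z x Z/8Z is abelian of order 48, so every element is its own conjugacy class: 48 classes, so Z/6Z x Z/8Z (order 48) has exactly 48 irreducible complex representations.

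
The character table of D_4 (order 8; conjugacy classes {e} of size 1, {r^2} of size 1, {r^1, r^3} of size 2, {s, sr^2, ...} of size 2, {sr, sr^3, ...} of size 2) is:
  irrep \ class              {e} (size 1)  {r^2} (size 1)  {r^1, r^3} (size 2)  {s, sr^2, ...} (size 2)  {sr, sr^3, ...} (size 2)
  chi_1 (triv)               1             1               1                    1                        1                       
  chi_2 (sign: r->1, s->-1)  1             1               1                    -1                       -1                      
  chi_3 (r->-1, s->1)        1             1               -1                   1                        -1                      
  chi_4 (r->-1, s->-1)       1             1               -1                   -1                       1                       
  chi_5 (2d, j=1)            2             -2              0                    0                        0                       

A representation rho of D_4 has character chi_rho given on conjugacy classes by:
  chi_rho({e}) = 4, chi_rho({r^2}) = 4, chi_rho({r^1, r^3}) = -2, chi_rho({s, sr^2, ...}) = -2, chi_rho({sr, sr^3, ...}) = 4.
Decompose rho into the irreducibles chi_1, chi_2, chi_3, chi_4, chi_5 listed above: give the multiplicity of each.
Multiplicities: chi_1: 1, chi_2: 0, chi_3: 0, chi_4: 3, chi_5: 0.

Why: Use <chi_rho, chi> = (1/|G|) sum_C |C| * chi_rho(C) * conj(chi(C)) with |G| = 8 for each irreducible chi in the table:
  <chi_rho, chi_1> = (1/8)[1*(4)*conj(1) + 1*(4)*conj(1) + 2*(-2)*conj(1) + 2*(-2)*conj(1) + 2*(4)*conj(1)]
      = (1/8)[(4) + (4) + (-4) + (-4) + (8)] = 8/8 = 1
  <chi_rho, chi_2> = (1/8)[1*(4)*conj(1) + 1*(4)*conj(1) + 2*(-2)*conj(1) + 2*(-2)*conj(-1) + 2*(4)*conj(-1)]
      = (1/8)[(4) + (4) + (-4) + (4) + (-8)] = 0/8 = 0
  <chi_rho, chi_3> = (1/8)[1*(4)*conj(1) + 1*(4)*conj(1) + 2*(-2)*conj(-1) + 2*(-2)*conj(1) + 2*(4)*conj(-1)]
      = (1/8)[(4) + (4) + (4) + (-4) + (-8)] = 0/8 = 0
  <chi_rho, chi_4> = (1/8)[1*(4)*conj(1) + 1*(4)*conj(1) + 2*(-2)*conj(-1) + 2*(-2)*conj(-1) + 2*(4)*conj(1)]
      = (1/8)[(4) + (4) + (4) + (4) + (8)] = 24/8 = 3
  <chi_rho, chi_5> = (1/8)[1*(4)*conj(2) + 1*(4)*conj(-2) + 2*(-2)*conj(0) + 2*(-2)*conj(0) + 2*(4)*conj(0)]
      = (1/8)[(8) + (-8) + (0) + (0) + (0)] = 0/8 = 0
Dimension check: dim(rho) = sum (mult * dim) = 1*1 + 0*1 + 0*1 + 3*1 + 0*2 = 4 = chi_rho(e) = 4.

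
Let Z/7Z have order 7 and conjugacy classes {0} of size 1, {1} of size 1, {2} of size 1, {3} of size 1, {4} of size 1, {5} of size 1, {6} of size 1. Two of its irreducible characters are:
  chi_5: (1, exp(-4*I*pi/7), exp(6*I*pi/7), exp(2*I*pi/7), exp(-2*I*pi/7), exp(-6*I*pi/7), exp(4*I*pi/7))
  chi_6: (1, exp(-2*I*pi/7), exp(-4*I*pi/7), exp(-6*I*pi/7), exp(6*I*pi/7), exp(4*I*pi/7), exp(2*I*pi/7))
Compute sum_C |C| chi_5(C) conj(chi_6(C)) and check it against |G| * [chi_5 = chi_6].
Sum = 0; so <chi_5, chi_6> = 0 (distinct irreducibles are orthogonal).

Reasoning: Compute term by term over conjugacy classes (|C| * chi_5(C) * conj(chi_6(C))):
  1*(1)*conj(1) + 1*(exp(-4*I*pi/7))*conj(exp(-2*I*pi/7)) + 1*(exp(6*I*pi/7))*conj(exp(-4*I*pi/7)) + 1*(exp(2*I*pi/7))*conj(exp(-6*I*pi/7)) + 1*(exp(-2*I*pi/7))*conj(exp(6*I*pi/7)) + 1*(exp(-6*I*pi/7))*conj(exp(4*I*pi/7)) + 1*(exp(4*I*pi/7))*conj(exp(2*I*pi/7))
  = (1) + (exp(-2*I*pi/7)) + (exp(-4*I*pi/7)) + (exp(-6*I*pi/7)) + (exp(6*I*pi/7)) + (exp(4*I*pi/7)) + (exp(2*I*pi/7))
  = 0.
(Exp terms are combined using exp(i*s)*conj(exp(i*t)) = exp(i*(s-t)), and sums of them are collapsed using the identity that for every m > 1 the m distinct m-th roots of unity sum to 0, e.g. 1 + exp(2*I*pi/3) + exp(-2*I*pi/3) = 0.)
Dividing by |G| = 7 gives 0/7 = 0, matching the row-orthogonality relation <chi_5, chi_6> = [chi_5 = chi_6].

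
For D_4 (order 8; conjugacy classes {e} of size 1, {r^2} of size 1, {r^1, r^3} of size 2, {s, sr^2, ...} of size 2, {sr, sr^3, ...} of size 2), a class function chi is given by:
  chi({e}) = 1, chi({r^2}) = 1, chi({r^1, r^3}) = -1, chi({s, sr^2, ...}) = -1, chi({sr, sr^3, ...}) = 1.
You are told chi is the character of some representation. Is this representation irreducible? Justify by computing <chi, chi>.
Irreducible: <chi, chi> = 1.

Justification: <chi, chi> = (1/|G|) sum_C |C| * |chi(C)|^2 = (1/8)[1*|1|^2 + 1*|1|^2 + 2*|-1|^2 + 2*|-1|^2 + 2*|1|^2]
  = (1/8)[(1) + (1) + (2) + (2) + (2)] = 8/8 = 1.
A character is irreducible iff <chi, chi> = 1, so this representation is irreducible.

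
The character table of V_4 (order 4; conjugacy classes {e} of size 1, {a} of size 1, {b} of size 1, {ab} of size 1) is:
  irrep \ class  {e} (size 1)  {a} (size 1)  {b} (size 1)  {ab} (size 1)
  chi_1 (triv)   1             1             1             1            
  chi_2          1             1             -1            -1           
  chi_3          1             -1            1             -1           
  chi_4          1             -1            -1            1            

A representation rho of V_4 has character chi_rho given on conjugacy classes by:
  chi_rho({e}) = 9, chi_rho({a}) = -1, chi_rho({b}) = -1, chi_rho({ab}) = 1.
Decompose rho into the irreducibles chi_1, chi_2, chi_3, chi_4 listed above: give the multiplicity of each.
Multiplicities: chi_1: 2, chi_2: 2, chi_3: 2, chi_4: 3.

Details: Use <chi_rho, chi> = (1/|G|) sum_C |C| * chi_rho(C) * conj(chi(C)) with |G| = 4 for each irreducible chi in the table:
  <chi_rho, chi_1> = (1/4)[1*(9)*conj(1) + 1*(-1)*conj(1) + 1*(-1)*conj(1) + 1*(1)*conj(1)]
      = (1/4)[(9) + (-1) + (-1) + (1)] = 8/4 = 2
  <chi_rho, chi_2> = (1/4)[1*(9)*conj(1) + 1*(-1)*conj(1) + 1*(-1)*conj(-1) + 1*(1)*conj(-1)]
      = (1/4)[(9) + (-1) + (1) + (-1)] = 8/4 = 2
  <chi_rho, chi_3> = (1/4)[1*(9)*conj(1) + 1*(-1)*conj(-1) + 1*(-1)*conj(1) + 1*(1)*conj(-1)]
      = (1/4)[(9) + (1) + (-1) + (-1)] = 8/4 = 2
  <chi_rho, chi_4> = (1/4)[1*(9)*conj(1) + 1*(-1)*conj(-1) + 1*(-1)*conj(-1) + 1*(1)*conj(1)]
      = (1/4)[(9) + (1) + (1) + (1)] = 12/4 = 3
Dimension check: dim(rho) = sum (mult * dim) = 2*1 + 2*1 + 2*1 + 3*1 = 9 = chi_rho(e) = 9.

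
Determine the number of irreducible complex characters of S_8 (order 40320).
22

Reasoning: The number of irreducible complex representations of a finite group equals its number of conjugacy classes. Conjugacy classes in S_8 correspond to cycle types, i.e. partitions of 8; there are p(8) = 22 of them, so S_8 (order 40320) has exactly 22 irreducible complex representations.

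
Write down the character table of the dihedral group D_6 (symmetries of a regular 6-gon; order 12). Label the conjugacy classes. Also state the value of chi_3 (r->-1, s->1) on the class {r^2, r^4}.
Conjugacy classes: {e} of size 1, {r^3} of size 1, {r^1, r^5} of size 2, {r^2, r^4} of size 2, {s, sr^2, ...} of size 3, {sr, sr^3, ...} of size 3.
Character table:
  irrep \ class              {e} (size 1)  {r^3} (size 1)  {r^1, r^5} (size 2)  {r^2, r^4} (size 2)  {s, sr^2, ...} (size 3)  {sr, sr^3, ...} (size 3)
  chi_1 (triv)               1             1               1                    1                    1                        1                       
  chi_2 (sign: r->1, s->-1)  1             1               1                    1                    -1                       -1                      
  chi_3 (r->-1, s->1)        1             -1              -1                   1                    1                        -1                      
  chi_4 (r->-1, s->-1)       1             -1              -1                   1                    -1                       1                       
  chi_5 (2d, j=1)            2             -2              1                    -1                   0                        0                       
  chi_6 (2d, j=2)            2             2               -1                   -1                   0                        0                       

Spot check: chi_3 (r->-1, s->1) on {r^2, r^4} = 1.

Derivation: D_6 has order 2*6 = 12 with 6 conjugacy classes, hence 6 irreducibles. Sum of squared dims 1 + 1 + 1 + 1 + 4 + 4 = 12 = |G|. Linear characters come from the abelianisation; the 2-dimensional irreps have character r^k -> 2*cos(2*pi*j*k/6), reflections -> 0.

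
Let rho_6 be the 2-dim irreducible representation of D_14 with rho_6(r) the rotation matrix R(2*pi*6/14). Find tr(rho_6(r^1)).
chi_{rho_6}(r^1) = 2*cos(2*pi*6*1/14) = -2*cos(pi/7)

Argument: rho_6(r^1) is rotation by angle 2*pi*6*1/14, whose trace is 2*cos(2*pi*6*1/14) = -2*cos(pi/7).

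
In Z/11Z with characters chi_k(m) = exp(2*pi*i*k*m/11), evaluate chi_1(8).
chi_1(8) = zeta_11^8 = exp(-6*I*pi/11)

Derivation: chi_1(8) = zeta_11^(1*8) = zeta_11^8. Since zeta_11^11 = 1, this equals zeta_11^8 = exp(2*pi*i*8/11) = exp(-6*I*pi/11).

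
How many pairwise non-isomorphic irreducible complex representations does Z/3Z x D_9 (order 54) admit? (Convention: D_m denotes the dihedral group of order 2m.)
18

Reasoning: The number of irreducible complex representations of a finite group equals its number of conjugacy classes. For a direct product, #classes(G x H) = #classes(G) * #classes(H). Z/3Z has 3 classes (abelian), D_9 has 6 classes, so 3 * 6 = 18, so Z/3Z x D_9 (order 54) has exactly 18 irreducible complex representations.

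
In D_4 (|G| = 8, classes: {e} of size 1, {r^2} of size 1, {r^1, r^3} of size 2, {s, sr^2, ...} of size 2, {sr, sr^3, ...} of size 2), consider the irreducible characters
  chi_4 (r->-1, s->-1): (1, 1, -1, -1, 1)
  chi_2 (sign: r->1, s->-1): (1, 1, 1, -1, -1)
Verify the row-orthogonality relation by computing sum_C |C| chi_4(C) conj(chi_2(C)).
Sum = 0; so <chi_4, chi_2> = 0 (distinct irreducibles are orthogonal).

Working: Compute term by term over conjugacy classes (|C| * chi_4(C) * conj(chi_2(C))):
  1*(1)*conj(1) + 1*(1)*conj(1) + 2*(-1)*conj(1) + 2*(-1)*conj(-1) + 2*(1)*conj(-1)
  = (1) + (1) + (-2) + (2) + (-2)
  = 0.
Dividing by |G| = 8 gives 0/8 = 0, matching the row-orthogonality relation <chi_4, chi_2> = [chi_4 = chi_2].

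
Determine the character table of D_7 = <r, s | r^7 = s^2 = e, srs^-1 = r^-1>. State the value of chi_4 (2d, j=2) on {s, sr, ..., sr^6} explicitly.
Conjugacy classes: {e} of size 1, {r^1, r^6} of size 2, {r^2, r^5} of size 2, {r^3, r^4} of size 2, {s, sr, ..., sr^6} of size 7.
Character table:
  irrep \ class              {e} (size 1)  {r^1, r^6} (size 2)  {r^2, r^5} (size 2)  {r^3, r^4} (size 2)  {s, sr, ..., sr^6} (size 7)
  chi_1 (triv)               1             1                    1                    1                    1                          
  chi_2 (sign: r->1, s->-1)  1             1                    1                    1                    -1                         
  chi_3 (2d, j=1)            2             2*cos(2*pi/7)        -2*cos(3*pi/7)       -2*cos(pi/7)         0                          
  chi_4 (2d, j=2)            2             -2*cos(3*pi/7)       -2*cos(pi/7)         2*cos(2*pi/7)        0                          
  chi_5 (2d, j=3)            2             -2*cos(pi/7)         2*cos(2*pi/7)        -2*cos(3*pi/7)       0                          

Spot check: chi_4 (2d, j=2) on {s, sr, ..., sr^6} = 0.

Working: D_7 has order 2*7 = 14 with 5 conjugacy classes, hence 5 irreducibles. Sum of squared dims 1 + 1 + 4 + 4 + 4 = 14 = |G|. Linear characters come from the abelianisation; the 2-dimensional irreps have character r^k -> 2*cos(2*pi*j*k/7), reflections -> 0.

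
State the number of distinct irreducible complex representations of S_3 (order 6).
3

Reasoning: The number of irreducible complex representations of a finite group equals its number of conjugacy classes. Conjugacy classes in S_3 correspond to cycle types, i.e. partitions of 3; there are p(3) = 3 of them, so S_3 (order 6) has exactly 3 irreducible complex representations.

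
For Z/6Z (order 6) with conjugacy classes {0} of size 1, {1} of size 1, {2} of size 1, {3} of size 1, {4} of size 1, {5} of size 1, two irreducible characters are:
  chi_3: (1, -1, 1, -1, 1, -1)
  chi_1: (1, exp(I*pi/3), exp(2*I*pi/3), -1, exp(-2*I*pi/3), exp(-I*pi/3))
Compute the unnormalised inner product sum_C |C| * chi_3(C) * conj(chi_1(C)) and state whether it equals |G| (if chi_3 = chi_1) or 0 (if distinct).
Sum = 0; so <chi_3, chi_1> = 0 (distinct irreducibles are orthogonal).

Reasoning: Compute term by term over conjugacy classes (|C| * chi_3(C) * conj(chi_1(C))):
  1*(1)*conj(1) + 1*(-1)*conj(exp(I*pi/3)) + 1*(1)*conj(exp(2*I*pi/3)) + 1*(-1)*conj(-1) + 1*(1)*conj(exp(-2*I*pi/3)) + 1*(-1)*conj(exp(-I*pi/3))
  = (1) + (-exp(-I*pi/3)) + (exp(-2*I*pi/3)) + (1) + (exp(2*I*pi/3)) + (-exp(I*pi/3))
  = 0.
(Exp terms are combined using exp(i*s)*conj(exp(i*t)) = exp(i*(s-t)), and sums of them are collapsed using the identity that for every m > 1 the m distinct m-th roots of unity sum to 0, e.g. 1 + exp(2*I*pi/3) + exp(-2*I*pi/3) = 0.)
Dividing by |G| = 6 gives 0/6 = 0, matching the row-orthogonality relation <chi_3, chi_1> = [chi_3 = chi_1].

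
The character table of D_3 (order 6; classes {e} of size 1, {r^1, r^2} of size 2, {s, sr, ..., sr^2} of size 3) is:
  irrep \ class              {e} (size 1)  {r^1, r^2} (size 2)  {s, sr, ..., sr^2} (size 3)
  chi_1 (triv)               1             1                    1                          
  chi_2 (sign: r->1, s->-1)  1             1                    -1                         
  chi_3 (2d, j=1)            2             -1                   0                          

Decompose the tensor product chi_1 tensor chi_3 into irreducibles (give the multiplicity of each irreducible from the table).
chi_1 tensor chi_3 = chi_3 (all other irreducibles have multiplicity 0).

Proof sketch: The character of a tensor product is the pointwise product (chi_1 * chi_3)(C) = chi_1(C) * chi_3(C):
  {e}: (1)*(2), {r^1, r^2}: (1)*(-1), {s, sr, ..., sr^2}: (1)*(0)
so (chi_1 * chi_3) takes values
  {e} -> 2, {r^1, r^2} -> -1, {s, sr, ..., sr^2} -> 0.
Now take the inner product of this character with each irreducible chi from the table, <chi_1*chi_3, chi> = (1/6) sum_C |C| (chi_1*chi_3)(C) conj(chi(C)):
  <chi_1*chi_3, chi_1> = (1/6)[1*(2)*conj(1) + 2*(-1)*conj(1) + 3*(0)*conj(1)]
      = (1/6)[(2) + (-2) + (0)] = 0/6 = 0
  <chi_1*chi_3, chi_2> = (1/6)[1*(2)*conj(1) + 2*(-1)*conj(1) + 3*(0)*conj(-1)]
      = (1/6)[(2) + (-2) + (0)] = 0/6 = 0
  <chi_1*chi_3, chi_3> = (1/6)[1*(2)*conj(2) + 2*(-1)*conj(-1) + 3*(0)*conj(0)]
      = (1/6)[(4) + (2) + (0)] = 6/6 = 1
Hence the multiplicities are chi_3: 1. Dimension check: dim(chi_1)*dim(chi_3) = 1*2 = 2 and sum (mult * dim) = 1*2 = 2.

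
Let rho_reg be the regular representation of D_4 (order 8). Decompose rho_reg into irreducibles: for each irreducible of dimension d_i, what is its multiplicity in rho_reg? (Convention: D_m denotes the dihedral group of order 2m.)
Each irreducible V_i of dimension d_i appears with multiplicity d_i, i.e. rho_reg = (direct sum over all irreducibles V_i) d_i V_i. The irreducible dimensions for D_4 are 1, 1, 1, 1, 2: 4 irreducibles of dimension 1, each with multiplicity 1; 1 irreducible of dimension 2, with multiplicity 2. Total dimension 4*1*1 + 1*2*2 = 8 = |G|.

Argument: General theorem: in the regular representation of a finite group G, each irreducible appears with multiplicity equal to its dimension. Check: dim(rho_reg) = sum d_i^2 = 1 + 1 + 1 + 1 + 4 = 8 = |G|.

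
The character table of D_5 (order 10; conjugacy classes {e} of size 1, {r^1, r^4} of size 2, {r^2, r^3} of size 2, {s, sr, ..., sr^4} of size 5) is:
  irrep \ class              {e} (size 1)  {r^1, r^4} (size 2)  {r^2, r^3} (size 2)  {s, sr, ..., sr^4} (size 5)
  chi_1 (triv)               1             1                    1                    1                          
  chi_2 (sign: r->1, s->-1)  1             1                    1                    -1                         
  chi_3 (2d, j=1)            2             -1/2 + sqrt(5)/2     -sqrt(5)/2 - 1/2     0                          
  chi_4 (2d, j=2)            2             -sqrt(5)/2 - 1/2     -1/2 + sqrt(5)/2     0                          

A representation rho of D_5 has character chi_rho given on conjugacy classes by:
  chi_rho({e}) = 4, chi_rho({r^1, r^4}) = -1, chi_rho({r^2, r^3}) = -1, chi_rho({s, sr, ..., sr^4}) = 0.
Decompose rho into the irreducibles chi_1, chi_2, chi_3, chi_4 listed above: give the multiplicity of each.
Multiplicities: chi_1: 0, chi_2: 0, chi_3: 1, chi_4: 1.

Proof sketch: Use <chi_rho, chi> = (1/|G|) sum_C |C| * chi_rho(C) * conj(chi(C)) with |G| = 10 for each irreducible chi in the table:
  <chi_rho, chi_1> = (1/10)[1*(4)*conj(1) + 2*(-1)*conj(1) + 2*(-1)*conj(1) + 5*(0)*conj(1)]
      = (1/10)[(4) + (-2) + (-2) + (0)] = 0/10 = 0
  <chi_rho, chi_2> = (1/10)[1*(4)*conj(1) + 2*(-1)*conj(1) + 2*(-1)*conj(1) + 5*(0)*conj(-1)]
      = (1/10)[(4) + (-2) + (-2) + (0)] = 0/10 = 0
  <chi_rho, chi_3> = (1/10)[1*(4)*conj(2) + 2*(-1)*conj(-1/2 + sqrt(5)/2) + 2*(-1)*conj(-sqrt(5)/2 - 1/2) + 5*(0)*conj(0)]
      = (1/10)[(8) + (1 - sqrt(5)) + (1 + sqrt(5)) + (0)] = 10/10 = 1
  <chi_rho, chi_4> = (1/10)[1*(4)*conj(2) + 2*(-1)*conj(-sqrt(5)/2 - 1/2) + 2*(-1)*conj(-1/2 + sqrt(5)/2) + 5*(0)*conj(0)]
      = (1/10)[(8) + (1 + sqrt(5)) + (1 - sqrt(5)) + (0)] = 10/10 = 1
Dimension check: dim(rho) = sum (mult * dim) = 0*1 + 0*1 + 1*2 + 1*2 = 4 = chi_rho(e) = 4.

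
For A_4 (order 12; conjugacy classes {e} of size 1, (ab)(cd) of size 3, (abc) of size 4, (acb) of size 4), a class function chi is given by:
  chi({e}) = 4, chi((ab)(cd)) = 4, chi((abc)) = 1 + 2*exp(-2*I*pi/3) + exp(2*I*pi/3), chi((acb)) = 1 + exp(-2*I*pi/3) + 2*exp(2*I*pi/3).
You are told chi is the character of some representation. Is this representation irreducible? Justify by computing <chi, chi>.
Not irreducible (reducible): <chi, chi> = 6 > 1.

Solution. <chi, chi> = (1/|G|) sum_C |C| * |chi(C)|^2 = (1/12)[1*|4|^2 + 3*|4|^2 + 4*|1 + 2*exp(-2*I*pi/3) + exp(2*I*pi/3)|^2 + 4*|1 + exp(-2*I*pi/3) + 2*exp(2*I*pi/3)|^2]
  = (1/12)[(16) + (48) + (4) + (4)] = 72/12 = 6.
(Exp terms are combined using exp(i*s)*conj(exp(i*t)) = exp(i*(s-t)), and sums of them are collapsed using the identity that for every m > 1 the m distinct m-th roots of unity sum to 0, e.g. 1 + exp(2*I*pi/3) + exp(-2*I*pi/3) = 0.)
A character is irreducible iff <chi, chi> = 1, so this representation is reducible.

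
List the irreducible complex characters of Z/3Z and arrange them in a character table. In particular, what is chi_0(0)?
Character table of Z/3Z (irreps indexed chi_0,...,chi_2 with chi_k(m) = zeta_3^(k*m), zeta_3 = exp(2*pi*i/3)):
  irrep \ class  {0} (size 1)  {1} (size 1)    {2} (size 1)  
  chi_0          1             1               1             
  chi_1          1             exp(2*I*pi/3)   exp(-2*I*pi/3)
  chi_2          1             exp(-2*I*pi/3)  exp(2*I*pi/3) 

Spot check: chi_0(0) = zeta_3^(0*0) = zeta_3^0 = 1.

Z/3Z is abelian, so all 3 irreducible complex representations are 1-dimensional. They are given by chi_k(m) = zeta_3^(k*m) for k = 0,...,2. Row orthogonality: sum_m chi_k(m) conj(chi_l(m)) = 3 * [k = l].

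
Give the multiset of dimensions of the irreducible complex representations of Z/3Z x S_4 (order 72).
Dimensions: 1, 1, 1, 1, 1, 1, 2, 2, 2, 3, 3, 3, 3, 3, 3

There are 15 irreducibles (= number of conjugacy classes). Their dimensions d_i satisfy sum d_i^2 = |G| = 72: 1 + 1 + 1 + 1 + 1 + 1 + 4 + 4 + 4 + 9 + 9 + 9 + 9 + 9 + 9 = 72. (For the product with Z/3Z: each of the 3 1-dim characters of Z/3Z tensors with each irrep of S_4, giving 3 copies of each S_4-dimension.)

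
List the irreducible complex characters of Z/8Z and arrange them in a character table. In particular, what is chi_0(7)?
Character table of Z/8Z (irreps indexed chi_0,...,chi_7 with chi_k(m) = zeta_8^(k*m), zeta_8 = exp(2*pi*i/8)):
  irrep \ class  {0} (size 1)  {1} (size 1)    {2} (size 1)  {3} (size 1)    {4} (size 1)  {5} (size 1)    {6} (size 1)  {7} (size 1)  
  chi_0          1             1               1             1               1             1               1             1             
  chi_1          1             exp(I*pi/4)     I             exp(3*I*pi/4)   -1            exp(-3*I*pi/4)  -I            exp(-I*pi/4)  
  chi_2          1             I               -1            -I              1             I               -1            -I            
  chi_3          1             exp(3*I*pi/4)   -I            exp(I*pi/4)     -1            exp(-I*pi/4)    I             exp(-3*I*pi/4)
  chi_4          1             -1              1             -1              1             -1              1             -1            
  chi_5          1             exp(-3*I*pi/4)  I             exp(-I*pi/4)    -1            exp(I*pi/4)     -I            exp(3*I*pi/4) 
  chi_6          1             -I              -1            I               1             -I              -1            I             
  chi_7          1             exp(-I*pi/4)    -I            exp(-3*I*pi/4)  -1            exp(3*I*pi/4)   I             exp(I*pi/4)   

Spot check: chi_0(7) = zeta_8^(0*7) = zeta_8^0 = 1.

Argument: Z/8Z is abelian, so all 8 irreducible complex representations are 1-dimensional. They are given by chi_k(m) = zeta_8^(k*m) for k = 0,...,7. Row orthogonality: sum_m chi_k(m) conj(chi_l(m)) = 8 * [k = l].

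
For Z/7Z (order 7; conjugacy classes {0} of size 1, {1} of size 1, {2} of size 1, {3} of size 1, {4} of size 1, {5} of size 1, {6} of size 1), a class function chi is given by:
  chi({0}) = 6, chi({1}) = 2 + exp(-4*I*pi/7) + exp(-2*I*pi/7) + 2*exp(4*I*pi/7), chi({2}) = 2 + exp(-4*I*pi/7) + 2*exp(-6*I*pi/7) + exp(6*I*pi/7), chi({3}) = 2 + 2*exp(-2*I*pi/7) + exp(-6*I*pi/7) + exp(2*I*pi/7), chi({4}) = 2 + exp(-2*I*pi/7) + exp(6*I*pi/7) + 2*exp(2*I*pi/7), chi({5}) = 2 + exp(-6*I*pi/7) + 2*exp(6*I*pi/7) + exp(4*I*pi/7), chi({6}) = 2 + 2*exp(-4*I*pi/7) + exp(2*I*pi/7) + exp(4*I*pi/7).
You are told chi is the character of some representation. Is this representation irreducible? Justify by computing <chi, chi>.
Not irreducible (reducible): <chi, chi> = 10 > 1.

Working: <chi, chi> = (1/|G|) sum_C |C| * |chi(C)|^2 = (1/7)[1*|6|^2 + 1*|2 + exp(-4*I*pi/7) + exp(-2*I*pi/7) + 2*exp(4*I*pi/7)|^2 + 1*|2 + exp(-4*I*pi/7) + 2*exp(-6*I*pi/7) + exp(6*I*pi/7)|^2 + 1*|2 + 2*exp(-2*I*pi/7) + exp(-6*I*pi/7) + exp(2*I*pi/7)|^2 + 1*|2 + exp(-2*I*pi/7) + exp(6*I*pi/7) + 2*exp(2*I*pi/7)|^2 + 1*|2 + exp(-6*I*pi/7) + 2*exp(6*I*pi/7) + exp(4*I*pi/7)|^2 + 1*|2 + 2*exp(-4*I*pi/7) + exp(2*I*pi/7) + exp(4*I*pi/7)|^2]
  = (1/7)[(36) + (10 + 6*exp(-4*I*pi/7) + 3*exp(-2*I*pi/7) + 4*exp(-6*I*pi/7) + 4*exp(6*I*pi/7) + 3*exp(2*I*pi/7) + 6*exp(4*I*pi/7)) + (10 + 4*exp(-2*I*pi/7) + 3*exp(-4*I*pi/7) + 6*exp(-6*I*pi/7) + 6*exp(6*I*pi/7) + 3*exp(4*I*pi/7) + 4*exp(2*I*pi/7)) + (10 + 6*exp(-2*I*pi/7) + 4*exp(-4*I*pi/7) + 3*exp(-6*I*pi/7) + 3*exp(6*I*pi/7) + 4*exp(4*I*pi/7) + 6*exp(2*I*pi/7)) + (10 + 6*exp(-2*I*pi/7) + 4*exp(-4*I*pi/7) + 3*exp(-6*I*pi/7) + 3*exp(6*I*pi/7) + 4*exp(4*I*pi/7) + 6*exp(2*I*pi/7)) + (10 + 4*exp(-2*I*pi/7) + 3*exp(-4*I*pi/7) + 6*exp(-6*I*pi/7) + 6*exp(6*I*pi/7) + 3*exp(4*I*pi/7) + 4*exp(2*I*pi/7)) + (10 + 6*exp(-4*I*pi/7) + 3*exp(-2*I*pi/7) + 4*exp(-6*I*pi/7) + 4*exp(6*I*pi/7) + 3*exp(2*I*pi/7) + 6*exp(4*I*pi/7))] = 70/7 = 10.
(Exp terms are combined using exp(i*s)*conj(exp(i*t)) = exp(i*(s-t)), and sums of them are collapsed using the identity that for every m > 1 the m distinct m-th roots of unity sum to 0, e.g. 1 + exp(2*I*pi/3) + exp(-2*I*pi/3) = 0.)
A character is irreducible iff <chi, chi> = 1, so this representation is reducible.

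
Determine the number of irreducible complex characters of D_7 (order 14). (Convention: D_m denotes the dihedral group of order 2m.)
5

Explanation: The number of irreducible complex representations of a finite group equals its number of conjugacy classes. D_7 has 5 conjugacy classes ((n+3)/2 for n odd), so D_7 (order 14) has exactly 5 irreducible complex representations.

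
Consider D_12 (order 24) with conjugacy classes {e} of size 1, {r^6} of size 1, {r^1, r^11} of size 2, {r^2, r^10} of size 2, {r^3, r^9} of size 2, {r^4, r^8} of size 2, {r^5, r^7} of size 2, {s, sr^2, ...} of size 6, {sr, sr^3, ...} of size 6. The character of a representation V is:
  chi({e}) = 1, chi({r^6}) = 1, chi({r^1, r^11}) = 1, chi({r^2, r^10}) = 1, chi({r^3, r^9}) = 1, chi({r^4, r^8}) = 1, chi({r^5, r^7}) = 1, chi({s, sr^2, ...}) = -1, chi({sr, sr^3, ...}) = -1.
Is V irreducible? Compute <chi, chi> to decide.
Irreducible: <chi, chi> = 1.

Solution. <chi, chi> = (1/|G|) sum_C |C| * |chi(C)|^2 = (1/24)[1*|1|^2 + 1*|1|^2 + 2*|1|^2 + 2*|1|^2 + 2*|1|^2 + 2*|1|^2 + 2*|1|^2 + 6*|-1|^2 + 6*|-1|^2]
  = (1/24)[(1) + (1) + (2) + (2) + (2) + (2) + (2) + (6) + (6)] = 24/24 = 1.
A character is irreducible iff <chi, chi> = 1, so this representation is irreducible.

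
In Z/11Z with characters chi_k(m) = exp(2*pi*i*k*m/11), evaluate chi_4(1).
chi_4(1) = zeta_11^4 = exp(8*I*pi/11)

chi_4(1) = zeta_11^(4*1) = zeta_11^4. Since zeta_11^11 = 1, this equals zeta_11^4 = exp(2*pi*i*4/11) = exp(8*I*pi/11).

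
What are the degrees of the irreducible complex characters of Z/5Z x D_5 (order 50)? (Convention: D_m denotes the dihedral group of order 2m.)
Dimensions: 1, 1, 1, 1, 1, 1, 1, 1, 1, 1, 2, 2, 2, 2, 2, 2, 2, 2, 2, 2

Why: There are 20 irreducibles (= number of conjugacy classes). Their dimensions d_i satisfy sum d_i^2 = |G| = 50: 1 + 1 + 1 + 1 + 1 + 1 + 1 + 1 + 1 + 1 + 4 + 4 + 4 + 4 + 4 + 4 + 4 + 4 + 4 + 4 = 50. (For the product with Z/5Z: each of the 5 1-dim characters of Z/5Z tensors with each irrep of D_5, giving 5 copies of each D_5-dimension.)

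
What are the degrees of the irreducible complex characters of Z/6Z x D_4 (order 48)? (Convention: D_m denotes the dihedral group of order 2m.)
Dimensions: 1, 1, 1, 1, 1, 1, 1, 1, 1, 1, 1, 1, 1, 1, 1, 1, 1, 1, 1, 1, 1, 1, 1, 1, 2, 2, 2, 2, 2, 2

Explanation: There are 30 irreducibles (= number of conjugacy classes). Their dimensions d_i satisfy sum d_i^2 = |G| = 48: 1 + 1 + 1 + 1 + 1 + 1 + 1 + 1 + 1 + 1 + 1 + 1 + 1 + 1 + 1 + 1 + 1 + 1 + 1 + 1 + 1 + 1 + 1 + 1 + 4 + 4 + 4 + 4 + 4 + 4 = 48. (For the product with Z/6Z: each of the 6 1-dim characters of Z/6Z tensors with each irrep of D_4, giving 6 copies of each D_4-dimension.)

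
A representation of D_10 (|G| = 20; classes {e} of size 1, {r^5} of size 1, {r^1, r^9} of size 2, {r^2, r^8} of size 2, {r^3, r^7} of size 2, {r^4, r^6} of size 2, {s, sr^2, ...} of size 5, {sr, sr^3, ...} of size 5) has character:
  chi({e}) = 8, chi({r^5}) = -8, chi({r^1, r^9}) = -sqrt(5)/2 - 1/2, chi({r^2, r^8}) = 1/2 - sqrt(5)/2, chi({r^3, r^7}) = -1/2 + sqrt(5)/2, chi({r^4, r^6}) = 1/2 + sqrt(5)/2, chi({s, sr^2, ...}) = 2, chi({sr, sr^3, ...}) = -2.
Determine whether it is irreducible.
Not irreducible (reducible): <chi, chi> = 9 > 1.

Proof sketch: <chi, chi> = (1/|G|) sum_C |C| * |chi(C)|^2 = (1/20)[1*|8|^2 + 1*|-8|^2 + 2*|-sqrt(5)/2 - 1/2|^2 + 2*|1/2 - sqrt(5)/2|^2 + 2*|-1/2 + sqrt(5)/2|^2 + 2*|1/2 + sqrt(5)/2|^2 + 5*|2|^2 + 5*|-2|^2]
  = (1/20)[(64) + (64) + (sqrt(5) + 3) + (3 - sqrt(5)) + (3 - sqrt(5)) + (sqrt(5) + 3) + (20) + (20)] = 180/20 = 9.
A character is irreducible iff <chi, chi> = 1, so this representation is reducible.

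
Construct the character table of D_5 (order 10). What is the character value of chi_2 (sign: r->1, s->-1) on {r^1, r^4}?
Conjugacy classes: {e} of size 1, {r^1, r^4} of size 2, {r^2, r^3} of size 2, {s, sr, ..., sr^4} of size 5.
Character table:
  irrep \ class              {e} (size 1)  {r^1, r^4} (size 2)  {r^2, r^3} (size 2)  {s, sr, ..., sr^4} (size 5)
  chi_1 (triv)               1             1                    1                    1                          
  chi_2 (sign: r->1, s->-1)  1             1                    1                    -1                         
  chi_3 (2d, j=1)            2             -1/2 + sqrt(5)/2     -sqrt(5)/2 - 1/2     0                          
  chi_4 (2d, j=2)            2             -sqrt(5)/2 - 1/2     -1/2 + sqrt(5)/2     0                          

Spot check: chi_2 (sign: r->1, s->-1) on {r^1, r^4} = 1.

Working: D_5 has order 2*5 = 10 with 4 conjugacy classes, hence 4 irreducibles. Sum of squared dims 1 + 1 + 4 + 4 = 10 = |G|. Linear characters come from the abelianisation; the 2-dimensional irreps have character r^k -> 2*cos(2*pi*j*k/5), reflections -> 0.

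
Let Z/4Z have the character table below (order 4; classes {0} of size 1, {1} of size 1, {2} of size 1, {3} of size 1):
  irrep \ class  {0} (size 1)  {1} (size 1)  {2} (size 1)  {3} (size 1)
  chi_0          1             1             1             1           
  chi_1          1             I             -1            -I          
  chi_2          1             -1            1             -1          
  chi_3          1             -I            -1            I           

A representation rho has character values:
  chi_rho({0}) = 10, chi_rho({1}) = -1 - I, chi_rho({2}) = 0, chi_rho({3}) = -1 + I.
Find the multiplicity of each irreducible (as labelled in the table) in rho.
Multiplicities: chi_0: 2, chi_1: 2, chi_2: 3, chi_3: 3.

Reasoning: Use <chi_rho, chi> = (1/|G|) sum_C |C| * chi_rho(C) * conj(chi(C)) with |G| = 4 for each irreducible chi in the table:
  <chi_rho, chi_0> = (1/4)[1*(10)*conj(1) + 1*(-1 - I)*conj(1) + 1*(0)*conj(1) + 1*(-1 + I)*conj(1)]
      = (1/4)[(10) + (-1 - I) + (0) + (-1 + I)] = 8/4 = 2
  <chi_rho, chi_1> = (1/4)[1*(10)*conj(1) + 1*(-1 - I)*conj(I) + 1*(0)*conj(-1) + 1*(-1 + I)*conj(-I)]
      = (1/4)[(10) + (-1 + I) + (0) + (-1 - I)] = 8/4 = 2
  <chi_rho, chi_2> = (1/4)[1*(10)*conj(1) + 1*(-1 - I)*conj(-1) + 1*(0)*conj(1) + 1*(-1 + I)*conj(-1)]
      = (1/4)[(10) + (1 + I) + (0) + (1 - I)] = 12/4 = 3
  <chi_rho, chi_3> = (1/4)[1*(10)*conj(1) + 1*(-1 - I)*conj(-I) + 1*(0)*conj(-1) + 1*(-1 + I)*conj(I)]
      = (1/4)[(10) + (1 - I) + (0) + (1 + I)] = 12/4 = 3
(Exp terms are combined using exp(i*s)*conj(exp(i*t)) = exp(i*(s-t)), and sums of them are collapsed using the identity that for every m > 1 the m distinct m-th roots of unity sum to 0, e.g. 1 + exp(2*I*pi/3) + exp(-2*I*pi/3) = 0.)
Dimension check: dim(rho) = sum (mult * dim) = 2*1 + 2*1 + 3*1 + 3*1 = 10 = chi_rho(e) = 10.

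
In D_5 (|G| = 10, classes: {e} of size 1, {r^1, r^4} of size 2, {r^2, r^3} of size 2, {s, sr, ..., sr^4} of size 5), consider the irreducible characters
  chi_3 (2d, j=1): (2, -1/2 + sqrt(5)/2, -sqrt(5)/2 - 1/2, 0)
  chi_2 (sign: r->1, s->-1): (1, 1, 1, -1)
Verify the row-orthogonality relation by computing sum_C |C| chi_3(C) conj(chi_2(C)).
Sum = 0; so <chi_3, chi_2> = 0 (distinct irreducibles are orthogonal).

Details: Compute term by term over conjugacy classes (|C| * chi_3(C) * conj(chi_2(C))):
  1*(2)*conj(1) + 2*(-1/2 + sqrt(5)/2)*conj(1) + 2*(-sqrt(5)/2 - 1/2)*conj(1) + 5*(0)*conj(-1)
  = (2) + (-1 + sqrt(5)) + (-sqrt(5) - 1) + (0)
  = 0.
Dividing by |G| = 10 gives 0/10 = 0, matching the row-orthogonality relation <chi_3, chi_2> = [chi_3 = chi_2].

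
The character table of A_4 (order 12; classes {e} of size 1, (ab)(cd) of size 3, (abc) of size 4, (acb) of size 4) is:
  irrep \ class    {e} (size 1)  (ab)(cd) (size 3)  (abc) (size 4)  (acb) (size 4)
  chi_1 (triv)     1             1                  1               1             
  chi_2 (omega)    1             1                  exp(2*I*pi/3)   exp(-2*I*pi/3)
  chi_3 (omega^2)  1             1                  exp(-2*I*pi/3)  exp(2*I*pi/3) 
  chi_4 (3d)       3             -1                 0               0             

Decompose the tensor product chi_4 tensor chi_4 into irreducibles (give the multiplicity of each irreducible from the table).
chi_4 tensor chi_4 = chi_1 + chi_2 + chi_3 + 2*chi_4 (all other irreducibles have multiplicity 0).

Why: The character of a tensor product is the pointwise product (chi_4 * chi_4)(C) = chi_4(C) * chi_4(C):
  {e}: (3)*(3), (ab)(cd): (-1)*(-1), (abc): (0)*(0), (acb): (0)*(0)
so (chi_4 * chi_4) takes values
  {e} -> 9, (ab)(cd) -> 1, (abc) -> 0, (acb) -> 0.
Now take the inner product of this character with each irreducible chi from the table, <chi_4*chi_4, chi> = (1/12) sum_C |C| (chi_4*chi_4)(C) conj(chi(C)):
  <chi_4*chi_4, chi_1> = (1/12)[1*(9)*conj(1) + 3*(1)*conj(1) + 4*(0)*conj(1) + 4*(0)*conj(1)]
      = (1/12)[(9) + (3) + (0) + (0)] = 12/12 = 1
  <chi_4*chi_4, chi_2> = (1/12)[1*(9)*conj(1) + 3*(1)*conj(1) + 4*(0)*conj(exp(2*I*pi/3)) + 4*(0)*conj(exp(-2*I*pi/3))]
      = (1/12)[(9) + (3) + (0) + (0)] = 12/12 = 1
  <chi_4*chi_4, chi_3> = (1/12)[1*(9)*conj(1) + 3*(1)*conj(1) + 4*(0)*conj(exp(-2*I*pi/3)) + 4*(0)*conj(exp(2*I*pi/3))]
      = (1/12)[(9) + (3) + (0) + (0)] = 12/12 = 1
  <chi_4*chi_4, chi_4> = (1/12)[1*(9)*conj(3) + 3*(1)*conj(-1) + 4*(0)*conj(0) + 4*(0)*conj(0)]
      = (1/12)[(27) + (-3) + (0) + (0)] = 24/12 = 2
(Exp terms are combined using exp(i*s)*conj(exp(i*t)) = exp(i*(s-t)), and sums of them are collapsed using the identity that for every m > 1 the m distinct m-th roots of unity sum to 0, e.g. 1 + exp(2*I*pi/3) + exp(-2*I*pi/3) = 0.)
Hence the multiplicities are chi_1: 1, chi_2: 1, chi_3: 1, chi_4: 2. Dimension check: dim(chi_4)*dim(chi_4) = 3*3 = 9 and sum (mult * dim) = 1*1 + 1*1 + 1*1 + 2*3 = 9.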